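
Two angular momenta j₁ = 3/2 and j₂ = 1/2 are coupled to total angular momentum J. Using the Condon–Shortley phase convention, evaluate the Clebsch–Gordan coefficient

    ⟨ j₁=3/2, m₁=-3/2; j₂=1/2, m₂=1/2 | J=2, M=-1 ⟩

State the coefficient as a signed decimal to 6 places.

triangle: 0!×3!×1!/5! = 6/120
(j±m)!: 0!×3!×1!×0!×1!×3! = 36
prefactor² = (2J+1)×Δ×N² = 9
  k=0: +1/(0!×0!×3!×1!×0!×0!) = 1/6
Σ = 1/6  ⇒  CG² = 9×1/6² = 1/4
CG = +√(1/4) = +0.500000

+0.500000  (= +√(1/4))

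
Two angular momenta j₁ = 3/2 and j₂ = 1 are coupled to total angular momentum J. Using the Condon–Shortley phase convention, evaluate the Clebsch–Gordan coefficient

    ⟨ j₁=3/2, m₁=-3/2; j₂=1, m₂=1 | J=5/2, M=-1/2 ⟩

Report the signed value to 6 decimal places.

+0.316228

√[6·0!3!2!/6! · 0!3!2!0!2!3!] = √(72/5)
  +(−1)^0/∏(0,0,3,2,0,0)! = 1/12  (running 1/12)
⟨..|..⟩ = √(72/5)·(1/12) = +0.316228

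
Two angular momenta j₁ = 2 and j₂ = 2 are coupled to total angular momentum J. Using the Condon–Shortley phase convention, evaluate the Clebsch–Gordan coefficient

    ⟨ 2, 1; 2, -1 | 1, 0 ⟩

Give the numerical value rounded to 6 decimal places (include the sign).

triangle: 3!×1!×1!/6! = 6/720
(j±m)!: 3!×1!×1!×3!×1!×1! = 36
prefactor² = (2J+1)×Δ×N² = 9/10
  k=0: +1/(0!×3!×1!×1!×0!×0!) = 1/6
  k=1: −1/(1!×2!×0!×0!×1!×1!) = -1/2
Σ = -1/3  ⇒  CG² = 9/10×(-1/3)² = 1/10
CG = −√(1/10) = -0.316228

-0.316228  (= −√(1/10))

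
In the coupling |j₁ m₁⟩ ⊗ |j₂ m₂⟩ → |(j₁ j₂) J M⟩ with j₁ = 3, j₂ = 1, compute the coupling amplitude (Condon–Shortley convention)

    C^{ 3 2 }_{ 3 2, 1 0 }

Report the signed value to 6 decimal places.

√[7·1!5!1!/8! · 5!1!1!1!5!1!] = √(300)
  +(−1)^0/∏(0,1,1,1,4,0)! = 1/24  (running 1/24)
  +(−1)^1/∏(1,0,0,0,5,1)! = -1/120  (running 1/30)
⟨..|..⟩ = √(300)·(1/30) = +0.577350

+0.577350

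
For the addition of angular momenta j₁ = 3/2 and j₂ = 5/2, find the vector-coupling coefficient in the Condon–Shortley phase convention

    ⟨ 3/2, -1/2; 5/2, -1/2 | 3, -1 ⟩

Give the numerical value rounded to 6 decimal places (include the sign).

−√(1/60) ≈ -0.129099

triangle: 1!×2!×4!/8! = 48/40320
(j±m)!: 1!×2!×2!×3!×2!×4! = 1152
prefactor² = (2J+1)×Δ×N² = 48/5
  k=0: +1/(0!×1!×2!×2!×0!×2!) = 1/8
  k=1: −1/(1!×0!×1!×1!×1!×3!) = -1/6
Σ = -1/24  ⇒  CG² = 48/5×(-1/24)² = 1/60
CG = −√(1/60) = -0.129099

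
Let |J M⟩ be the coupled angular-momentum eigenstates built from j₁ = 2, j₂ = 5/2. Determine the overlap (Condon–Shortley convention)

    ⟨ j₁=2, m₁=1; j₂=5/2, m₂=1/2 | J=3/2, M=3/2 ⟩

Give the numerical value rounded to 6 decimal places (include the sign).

−√(9/35) = -0.507093

√[4·3!1!2!/7! · 3!1!3!2!3!0!] = √(144/35)
  +(−1)^1/∏(1,2,0,2,1,0)! = -1/4  (running -1/4)
⟨..|..⟩ = √(144/35)·(-1/4) = -0.507093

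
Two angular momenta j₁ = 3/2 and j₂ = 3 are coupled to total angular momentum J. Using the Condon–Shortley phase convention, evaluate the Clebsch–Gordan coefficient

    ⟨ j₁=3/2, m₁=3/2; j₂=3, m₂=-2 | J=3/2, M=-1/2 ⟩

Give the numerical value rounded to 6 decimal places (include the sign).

j₁+j₂−J=3  J+j₁−j₂=0  J−j₁+j₂=3  j₁+j₂+J+1=7
(j₁±m₁, j₂±m₂, J±M) = (3,0,1,5,1,2)
P² = 288/7
sum k=0..0:
  [0] +1/12 = 1/12
S = 1/12
C² = P²·S² = 2/7 ; C = +0.534522

+√(2/7) ≈ +0.534522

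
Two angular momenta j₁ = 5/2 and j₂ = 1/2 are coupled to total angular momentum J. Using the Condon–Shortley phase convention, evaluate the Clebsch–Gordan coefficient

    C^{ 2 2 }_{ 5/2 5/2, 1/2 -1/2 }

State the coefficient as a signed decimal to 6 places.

+√(5/6) ≈ +0.912871

√[5·1!4!0!/6! · 5!0!0!1!4!0!] = √(480)
  +(−1)^0/∏(0,1,0,0,4,0)! = 1/24  (running 1/24)
⟨..|..⟩ = √(480)·(1/24) = +0.912871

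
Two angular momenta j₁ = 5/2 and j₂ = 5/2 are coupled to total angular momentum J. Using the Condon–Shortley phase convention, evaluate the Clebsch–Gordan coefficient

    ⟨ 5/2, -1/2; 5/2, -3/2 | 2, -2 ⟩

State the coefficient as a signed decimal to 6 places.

√[5·3!2!2!/8! · 2!3!1!4!0!4!] = √(144/7)
  +(−1)^1/∏(1,2,2,0,0,2)! = -1/8  (running -1/8)
⟨..|..⟩ = √(144/7)·(-1/8) = -0.566947

−√(9/28) = -0.566947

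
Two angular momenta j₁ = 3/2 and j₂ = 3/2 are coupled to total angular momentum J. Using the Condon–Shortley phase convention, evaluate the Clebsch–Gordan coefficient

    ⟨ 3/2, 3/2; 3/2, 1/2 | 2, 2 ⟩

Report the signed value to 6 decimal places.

j₁+j₂−J=1  J+j₁−j₂=2  J−j₁+j₂=2  j₁+j₂+J+1=6
(j₁±m₁, j₂±m₂, J±M) = (3,0,2,1,4,0)
P² = 8
sum k=0..0:
  [0] +1/4 = 1/4
S = 1/4
C² = P²·S² = 1/2 ; C = +0.707107

+0.707107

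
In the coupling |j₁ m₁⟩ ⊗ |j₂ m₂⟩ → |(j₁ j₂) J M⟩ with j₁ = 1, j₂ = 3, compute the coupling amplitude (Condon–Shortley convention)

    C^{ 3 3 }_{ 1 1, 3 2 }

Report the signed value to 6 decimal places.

triangle: 1!·1!·5!/8! = 120/40320
(j±m)!: 2!·0!·5!·1!·6!·0! = 172800
prefactor² = (2J+1)·Δ·N² = 3600
  k=0: +1/(0!·1!·0!·5!·1!·0!) = 1/120
Σ = 1/120  ⇒  CG² = 3600·1/120² = 1/4
CG = +√(1/4) = +0.500000

+0.500000  (= +√(1/4))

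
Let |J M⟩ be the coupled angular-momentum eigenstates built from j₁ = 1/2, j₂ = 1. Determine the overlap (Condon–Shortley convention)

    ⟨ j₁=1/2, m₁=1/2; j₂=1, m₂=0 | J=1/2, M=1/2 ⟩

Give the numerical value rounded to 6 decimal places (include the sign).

√[2·1!0!1!/3! · 1!0!1!1!1!0!] = √(1/3)
  +(−1)^0/∏(0,1,0,1,0,0)! = 1  (running 1)
⟨..|..⟩ = √(1/3)·(1) = +0.577350

+0.577350  (= +√(1/3))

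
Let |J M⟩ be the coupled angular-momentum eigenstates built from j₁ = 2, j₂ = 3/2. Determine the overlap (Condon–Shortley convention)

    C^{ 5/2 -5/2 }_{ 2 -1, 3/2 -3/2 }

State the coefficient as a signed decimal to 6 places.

+0.654654  (= +√(3/7))

√[6·1!3!2!/7! · 1!3!0!3!0!5!] = √(432/7)
  +(−1)^0/∏(0,1,3,0,0,2)! = 1/12  (running 1/12)
⟨..|..⟩ = √(432/7)·(1/12) = +0.654654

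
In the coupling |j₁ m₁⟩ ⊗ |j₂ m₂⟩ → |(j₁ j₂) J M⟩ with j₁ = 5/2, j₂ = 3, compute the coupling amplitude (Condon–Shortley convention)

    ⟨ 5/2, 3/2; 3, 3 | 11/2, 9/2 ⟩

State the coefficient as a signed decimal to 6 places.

+√(5/11) = +0.674200

√[12·0!5!6!/12! · 4!1!6!0!10!1!] = √(1492992000/11)
  +(−1)^0/∏(0,0,1,6,4,0)! = 1/17280  (running 1/17280)
⟨..|..⟩ = √(1492992000/11)·(1/17280) = +0.674200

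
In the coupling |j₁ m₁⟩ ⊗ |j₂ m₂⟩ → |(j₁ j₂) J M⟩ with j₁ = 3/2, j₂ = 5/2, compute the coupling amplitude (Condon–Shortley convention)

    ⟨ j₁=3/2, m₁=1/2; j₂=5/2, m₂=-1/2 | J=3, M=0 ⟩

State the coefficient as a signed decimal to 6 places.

j₁+j₂−J=1  J+j₁−j₂=2  J−j₁+j₂=4  j₁+j₂+J+1=8
(j₁±m₁, j₂±m₂, J±M) = (2,1,2,3,3,3)
P² = 36/5
sum k=0..1:
  [0] +1/4 = 1/4
  [1] −1/12 = -1/12
S = 1/6
C² = P²·S² = 1/5 ; C = +0.447214

+√(1/5) = +0.447214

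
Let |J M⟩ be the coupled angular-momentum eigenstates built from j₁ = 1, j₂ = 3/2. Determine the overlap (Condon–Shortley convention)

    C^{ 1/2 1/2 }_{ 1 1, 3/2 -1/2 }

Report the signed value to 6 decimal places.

+√(1/6) ≈ +0.408248

j₁+j₂−J=2  J+j₁−j₂=0  J−j₁+j₂=1  j₁+j₂+J+1=4
(j₁±m₁, j₂±m₂, J±M) = (2,0,1,2,1,0)
P² = 2/3
sum k=0..0:
  [0] +1/2 = 1/2
S = 1/2
C² = P²·S² = 1/6 ; C = +0.408248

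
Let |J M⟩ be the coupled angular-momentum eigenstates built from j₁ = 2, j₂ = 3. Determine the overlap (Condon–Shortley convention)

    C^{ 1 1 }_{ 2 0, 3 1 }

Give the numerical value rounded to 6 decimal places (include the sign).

+√(6/35) = +0.414039

triangle: 4!*0!*2!/7! = 48/5040
(j±m)!: 2!*2!*4!*2!*2!*0! = 384
prefactor² = (2J+1)*Δ*N² = 384/35
  k=2: +1/(2!*2!*0!*2!*0!*0!) = 1/8
Σ = 1/8  ⇒  CG² = 384/35*1/8² = 6/35
CG = +√(6/35) = +0.414039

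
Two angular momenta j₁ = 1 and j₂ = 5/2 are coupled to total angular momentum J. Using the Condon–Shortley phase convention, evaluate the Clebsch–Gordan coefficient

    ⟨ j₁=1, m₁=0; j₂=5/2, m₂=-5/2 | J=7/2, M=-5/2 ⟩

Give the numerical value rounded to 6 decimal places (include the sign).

j₁+j₂−J=0  J+j₁−j₂=2  J−j₁+j₂=5  j₁+j₂+J+1=8
(j₁±m₁, j₂±m₂, J±M) = (1,1,0,5,1,6)
P² = 28800/7
sum k=0..0:
  [0] +1/120 = 1/120
S = 1/120
C² = P²·S² = 2/7 ; C = +0.534522

+√(2/7) = +0.534522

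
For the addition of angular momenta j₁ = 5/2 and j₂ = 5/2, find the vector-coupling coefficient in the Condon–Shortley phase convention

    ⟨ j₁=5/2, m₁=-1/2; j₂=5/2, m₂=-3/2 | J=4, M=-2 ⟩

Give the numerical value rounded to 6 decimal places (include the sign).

triangle: 1!·4!·4!/10! = 576/3628800
(j±m)!: 2!·3!·1!·4!·2!·6! = 414720
prefactor² = (2J+1)·Δ·N² = 20736/35
  k=0: +1/(0!·1!·3!·1!·1!·3!) = 1/36
  k=1: −1/(1!·0!·2!·0!·2!·4!) = -1/96
Σ = 5/288  ⇒  CG² = 20736/35·5/288² = 5/28
CG = +√(5/28) = +0.422577

+√(5/28) ≈ +0.422577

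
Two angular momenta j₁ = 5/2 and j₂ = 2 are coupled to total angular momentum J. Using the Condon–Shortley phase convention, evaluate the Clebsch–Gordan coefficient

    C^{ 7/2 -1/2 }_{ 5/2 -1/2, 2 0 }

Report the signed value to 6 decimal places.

−√(4/105) ≈ -0.195180

triangle: 1!*4!*3!/9! = 144/362880
(j±m)!: 2!*3!*2!*2!*3!*4! = 6912
prefactor² = (2J+1)*Δ*N² = 768/35
  k=0: +1/(0!*1!*3!*2!*1!*1!) = 1/12
  k=1: −1/(1!*0!*2!*1!*2!*2!) = -1/8
Σ = -1/24  ⇒  CG² = 768/35*(-1/24)² = 4/105
CG = −√(4/105) = -0.195180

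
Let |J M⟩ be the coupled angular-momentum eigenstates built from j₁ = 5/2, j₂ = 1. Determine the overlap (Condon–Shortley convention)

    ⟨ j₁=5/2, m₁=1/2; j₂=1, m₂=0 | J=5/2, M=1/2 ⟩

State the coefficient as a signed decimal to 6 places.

+0.169031  (= +√(1/35))

triangle: 1!×4!×1!/7! = 24/5040
(j±m)!: 3!×2!×1!×1!×3!×2! = 144
prefactor² = (2J+1)×Δ×N² = 144/35
  k=0: +1/(0!×1!×2!×1!×2!×0!) = 1/4
  k=1: −1/(1!×0!×1!×0!×3!×1!) = -1/6
Σ = 1/12  ⇒  CG² = 144/35×1/12² = 1/35
CG = +√(1/35) = +0.169031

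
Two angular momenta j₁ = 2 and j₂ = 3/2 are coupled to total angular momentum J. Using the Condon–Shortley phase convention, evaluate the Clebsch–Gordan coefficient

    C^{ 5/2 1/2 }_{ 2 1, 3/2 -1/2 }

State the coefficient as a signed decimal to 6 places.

+√(5/14) = +0.597614

triangle: 1!×3!×2!/7! = 12/5040
(j±m)!: 3!×1!×1!×2!×3!×2! = 144
prefactor² = (2J+1)×Δ×N² = 72/35
  k=0: +1/(0!×1!×1!×1!×2!×1!) = 1/2
  k=1: −1/(1!×0!×0!×0!×3!×2!) = -1/12
Σ = 5/12  ⇒  CG² = 72/35×5/12² = 5/14
CG = +√(5/14) = +0.597614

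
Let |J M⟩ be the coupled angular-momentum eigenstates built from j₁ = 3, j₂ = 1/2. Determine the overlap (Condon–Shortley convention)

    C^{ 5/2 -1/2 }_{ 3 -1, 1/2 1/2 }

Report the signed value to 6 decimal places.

√[6·1!5!0!/7! · 2!4!1!0!2!3!] = √(576/7)
  +(−1)^1/∏(1,0,3,0,2,0)! = -1/12  (running -1/12)
⟨..|..⟩ = √(576/7)·(-1/12) = -0.755929

-0.755929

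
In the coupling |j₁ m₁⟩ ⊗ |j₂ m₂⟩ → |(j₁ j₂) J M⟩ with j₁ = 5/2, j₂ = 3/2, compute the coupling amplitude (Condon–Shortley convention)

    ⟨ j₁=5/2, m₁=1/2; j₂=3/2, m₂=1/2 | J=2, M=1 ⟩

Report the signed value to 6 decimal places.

√[5·2!3!1!/7! · 3!2!2!1!3!1!] = √(12/7)
  +(−1)^1/∏(1,1,1,1,2,0)! = -1/2  (running -1/2)
  +(−1)^2/∏(2,0,0,0,3,1)! = 1/12  (running -5/12)
⟨..|..⟩ = √(12/7)·(-5/12) = -0.545545

-0.545545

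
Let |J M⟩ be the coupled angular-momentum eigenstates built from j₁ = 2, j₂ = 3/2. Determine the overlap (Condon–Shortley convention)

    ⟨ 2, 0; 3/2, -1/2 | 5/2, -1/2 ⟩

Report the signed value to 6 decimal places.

triangle: 1!*3!*2!/7! = 12/5040
(j±m)!: 2!*2!*1!*2!*2!*3! = 96
prefactor² = (2J+1)*Δ*N² = 48/35
  k=0: +1/(0!*1!*2!*1!*1!*1!) = 1/2
  k=1: −1/(1!*0!*1!*0!*2!*2!) = -1/4
Σ = 1/4  ⇒  CG² = 48/35*1/4² = 3/35
CG = +√(3/35) = +0.292770

+0.292770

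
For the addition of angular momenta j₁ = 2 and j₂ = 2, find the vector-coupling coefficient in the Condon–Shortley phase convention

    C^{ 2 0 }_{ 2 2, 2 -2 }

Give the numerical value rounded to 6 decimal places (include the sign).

+√(2/7) = +0.534522

triangle: 2!×2!×2!/7! = 8/5040
(j±m)!: 4!×0!×0!×4!×2!×2! = 2304
prefactor² = (2J+1)×Δ×N² = 128/7
  k=0: +1/(0!×2!×0!×0!×2!×2!) = 1/8
Σ = 1/8  ⇒  CG² = 128/7×1/8² = 2/7
CG = +√(2/7) = +0.534522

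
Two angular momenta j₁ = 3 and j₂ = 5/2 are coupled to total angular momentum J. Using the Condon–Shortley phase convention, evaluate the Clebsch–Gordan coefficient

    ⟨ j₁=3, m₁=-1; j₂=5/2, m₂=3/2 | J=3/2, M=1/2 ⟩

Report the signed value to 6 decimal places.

triangle: 4!*2!*1!/8! = 48/40320
(j±m)!: 2!*4!*4!*1!*2!*1! = 2304
prefactor² = (2J+1)*Δ*N² = 384/35
  k=3: −1/(3!*1!*1!*1!*1!*0!) = -1/6
  k=4: +1/(4!*0!*0!*0!*2!*1!) = 1/48
Σ = -7/48  ⇒  CG² = 384/35*(-7/48)² = 7/30
CG = −√(7/30) = -0.483046

−√(7/30) ≈ -0.483046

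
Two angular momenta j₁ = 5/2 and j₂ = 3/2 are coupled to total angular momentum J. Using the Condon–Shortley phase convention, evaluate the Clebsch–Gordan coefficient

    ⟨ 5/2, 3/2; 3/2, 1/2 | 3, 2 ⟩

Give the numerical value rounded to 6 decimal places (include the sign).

+√(1/12) ≈ +0.288675

triangle: 1!*4!*2!/8! = 48/40320
(j±m)!: 4!*1!*2!*1!*5!*1! = 5760
prefactor² = (2J+1)*Δ*N² = 48
  k=0: +1/(0!*1!*1!*2!*3!*0!) = 1/12
  k=1: −1/(1!*0!*0!*1!*4!*1!) = -1/24
Σ = 1/24  ⇒  CG² = 48*1/24² = 1/12
CG = +√(1/12) = +0.288675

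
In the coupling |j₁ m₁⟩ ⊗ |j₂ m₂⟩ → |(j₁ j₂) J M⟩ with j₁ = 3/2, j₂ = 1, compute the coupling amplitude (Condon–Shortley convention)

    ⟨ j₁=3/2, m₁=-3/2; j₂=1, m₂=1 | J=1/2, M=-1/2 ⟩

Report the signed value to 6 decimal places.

+0.707107  (= +√(1/2))

√[2·2!1!0!/4! · 0!3!2!0!0!1!] = √(2)
  +(−1)^2/∏(2,0,1,0,0,0)! = 1/2  (running 1/2)
⟨..|..⟩ = √(2)·(1/2) = +0.707107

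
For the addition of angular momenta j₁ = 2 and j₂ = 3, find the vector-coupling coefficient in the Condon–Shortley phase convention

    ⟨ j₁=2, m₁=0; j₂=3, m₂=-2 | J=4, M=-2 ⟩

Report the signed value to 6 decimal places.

j₁+j₂−J=1  J+j₁−j₂=3  J−j₁+j₂=5  j₁+j₂+J+1=10
(j₁±m₁, j₂±m₂, J±M) = (2,2,1,5,2,6)
P² = 8640/7
sum k=0..1:
  [0] +1/48 = 1/48
  [1] −1/240 = -1/240
S = 1/60
C² = P²·S² = 12/35 ; C = +0.585540

+√(12/35) ≈ +0.585540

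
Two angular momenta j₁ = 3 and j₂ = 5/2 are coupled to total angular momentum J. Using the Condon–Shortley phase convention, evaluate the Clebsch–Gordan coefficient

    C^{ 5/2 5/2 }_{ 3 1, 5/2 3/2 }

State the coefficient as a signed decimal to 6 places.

+√(2/7) = +0.534522

j₁+j₂−J=3  J+j₁−j₂=3  J−j₁+j₂=2  j₁+j₂+J+1=9
(j₁±m₁, j₂±m₂, J±M) = (4,2,4,1,5,0)
P² = 1152/7
sum k=2..2:
  [2] +1/24 = 1/24
S = 1/24
C² = P²·S² = 2/7 ; C = +0.534522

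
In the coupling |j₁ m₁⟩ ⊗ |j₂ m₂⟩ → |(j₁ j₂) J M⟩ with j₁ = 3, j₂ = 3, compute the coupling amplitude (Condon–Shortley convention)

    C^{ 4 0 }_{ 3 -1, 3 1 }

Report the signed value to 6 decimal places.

+√(1/154) ≈ +0.080582

√[9·2!4!4!/11! · 2!4!4!2!4!4!] = √(663552/1925)
  +(−1)^0/∏(0,2,4,4,0,0)! = 1/1152  (running 1/1152)
  +(−1)^1/∏(1,1,3,3,1,1)! = -1/36  (running -31/1152)
  +(−1)^2/∏(2,0,2,2,2,2)! = 1/32  (running 5/1152)
⟨..|..⟩ = √(663552/1925)·(5/1152) = +0.080582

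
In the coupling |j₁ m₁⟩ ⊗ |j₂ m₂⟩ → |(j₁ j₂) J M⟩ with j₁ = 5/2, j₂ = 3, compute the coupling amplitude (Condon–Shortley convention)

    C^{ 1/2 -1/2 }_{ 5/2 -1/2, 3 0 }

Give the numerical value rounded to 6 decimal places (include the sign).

triangle: 5!×0!×1!/7! = 120/5040
(j±m)!: 2!×3!×3!×3!×0!×1! = 432
prefactor² = (2J+1)×Δ×N² = 144/7
  k=3: −1/(3!×2!×0!×0!×0!×1!) = -1/12
Σ = -1/12  ⇒  CG² = 144/7×(-1/12)² = 1/7
CG = −√(1/7) = -0.377964

-0.377964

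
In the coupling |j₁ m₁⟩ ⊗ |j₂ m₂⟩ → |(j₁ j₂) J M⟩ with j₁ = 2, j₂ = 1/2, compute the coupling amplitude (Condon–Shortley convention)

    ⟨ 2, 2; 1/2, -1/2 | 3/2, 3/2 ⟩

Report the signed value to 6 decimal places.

j₁+j₂−J=1  J+j₁−j₂=3  J−j₁+j₂=0  j₁+j₂+J+1=5
(j₁±m₁, j₂±m₂, J±M) = (4,0,0,1,3,0)
P² = 144/5
sum k=0..0:
  [0] +1/6 = 1/6
S = 1/6
C² = P²·S² = 4/5 ; C = +0.894427

+√(4/5) = +0.894427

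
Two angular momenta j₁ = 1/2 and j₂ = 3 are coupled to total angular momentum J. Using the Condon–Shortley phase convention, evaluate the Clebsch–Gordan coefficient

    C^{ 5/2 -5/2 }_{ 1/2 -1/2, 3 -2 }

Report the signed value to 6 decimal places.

j₁+j₂−J=1  J+j₁−j₂=0  J−j₁+j₂=5  j₁+j₂+J+1=7
(j₁±m₁, j₂±m₂, J±M) = (0,1,1,5,0,5)
P² = 14400/7
sum k=1..1:
  [1] −1/120 = -1/120
S = -1/120
C² = P²·S² = 1/7 ; C = -0.377964

−√(1/7) ≈ -0.377964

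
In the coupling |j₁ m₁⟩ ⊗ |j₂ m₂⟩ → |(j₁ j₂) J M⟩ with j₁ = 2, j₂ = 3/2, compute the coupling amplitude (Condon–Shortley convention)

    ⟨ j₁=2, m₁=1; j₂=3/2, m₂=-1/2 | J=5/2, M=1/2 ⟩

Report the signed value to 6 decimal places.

+0.597614  (= +√(5/14))

triangle: 1!×3!×2!/7! = 12/5040
(j±m)!: 3!×1!×1!×2!×3!×2! = 144
prefactor² = (2J+1)×Δ×N² = 72/35
  k=0: +1/(0!×1!×1!×1!×2!×1!) = 1/2
  k=1: −1/(1!×0!×0!×0!×3!×2!) = -1/12
Σ = 5/12  ⇒  CG² = 72/35×5/12² = 5/14
CG = +√(5/14) = +0.597614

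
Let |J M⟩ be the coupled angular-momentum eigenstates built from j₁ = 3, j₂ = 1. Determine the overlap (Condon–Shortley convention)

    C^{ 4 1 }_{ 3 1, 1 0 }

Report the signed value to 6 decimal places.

+√(15/28) = +0.731925

j₁+j₂−J=0  J+j₁−j₂=6  J−j₁+j₂=2  j₁+j₂+J+1=9
(j₁±m₁, j₂±m₂, J±M) = (4,2,1,1,5,3)
P² = 8640/7
sum k=0..0:
  [0] +1/48 = 1/48
S = 1/48
C² = P²·S² = 15/28 ; C = +0.731925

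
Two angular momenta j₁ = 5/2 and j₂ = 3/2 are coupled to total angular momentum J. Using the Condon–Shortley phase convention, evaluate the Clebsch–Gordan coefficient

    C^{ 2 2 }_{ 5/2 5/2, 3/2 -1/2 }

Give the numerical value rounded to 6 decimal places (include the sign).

triangle: 2!*3!*1!/7! = 12/5040
(j±m)!: 5!*0!*1!*2!*4!*0! = 5760
prefactor² = (2J+1)*Δ*N² = 480/7
  k=0: +1/(0!*2!*0!*1!*3!*0!) = 1/12
Σ = 1/12  ⇒  CG² = 480/7*1/12² = 10/21
CG = +√(10/21) = +0.690066

+0.690066  (= +√(10/21))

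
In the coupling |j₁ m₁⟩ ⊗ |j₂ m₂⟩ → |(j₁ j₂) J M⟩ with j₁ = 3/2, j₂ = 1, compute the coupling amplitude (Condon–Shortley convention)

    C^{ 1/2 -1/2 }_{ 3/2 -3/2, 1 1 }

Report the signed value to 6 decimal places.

triangle: 2!·1!·0!/4! = 2/24
(j±m)!: 0!·3!·2!·0!·0!·1! = 12
prefactor² = (2J+1)·Δ·N² = 2
  k=2: +1/(2!·0!·1!·0!·0!·0!) = 1/2
Σ = 1/2  ⇒  CG² = 2·1/2² = 1/2
CG = +√(1/2) = +0.707107

+0.707107  (= +√(1/2))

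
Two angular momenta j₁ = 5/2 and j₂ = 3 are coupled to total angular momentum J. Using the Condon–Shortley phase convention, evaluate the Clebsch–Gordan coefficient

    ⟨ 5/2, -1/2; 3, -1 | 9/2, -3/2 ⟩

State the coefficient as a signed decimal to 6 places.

+0.147122  (= +√(5/231))

triangle: 1!×4!×5!/11! = 2880/39916800
(j±m)!: 2!×3!×2!×4!×3!×6! = 2488320
prefactor² = (2J+1)×Δ×N² = 138240/77
  k=0: +1/(0!×1!×3!×2!×1!×3!) = 1/72
  k=1: −1/(1!×0!×2!×1!×2!×4!) = -1/96
Σ = 1/288  ⇒  CG² = 138240/77×1/288² = 5/231
CG = +√(5/231) = +0.147122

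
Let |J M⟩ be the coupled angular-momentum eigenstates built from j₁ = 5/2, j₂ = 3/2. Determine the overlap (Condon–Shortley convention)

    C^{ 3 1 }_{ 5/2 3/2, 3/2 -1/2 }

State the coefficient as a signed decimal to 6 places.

triangle: 1!×4!×2!/8! = 48/40320
(j±m)!: 4!×1!×1!×2!×4!×2! = 2304
prefactor² = (2J+1)×Δ×N² = 96/5
  k=0: +1/(0!×1!×1!×1!×3!×1!) = 1/6
  k=1: −1/(1!×0!×0!×0!×4!×2!) = -1/48
Σ = 7/48  ⇒  CG² = 96/5×7/48² = 49/120
CG = +√(49/120) = +0.639010

+0.639010  (= +√(49/120))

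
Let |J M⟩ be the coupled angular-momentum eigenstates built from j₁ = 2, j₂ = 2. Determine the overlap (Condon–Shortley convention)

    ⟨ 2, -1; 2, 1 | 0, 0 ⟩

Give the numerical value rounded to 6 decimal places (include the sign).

√[1·4!0!0!/5! · 1!3!3!1!0!0!] = √(36/5)
  +(−1)^3/∏(3,1,0,0,0,0)! = -1/6  (running -1/6)
⟨..|..⟩ = √(36/5)·(-1/6) = -0.447214

-0.447214  (= −√(1/5))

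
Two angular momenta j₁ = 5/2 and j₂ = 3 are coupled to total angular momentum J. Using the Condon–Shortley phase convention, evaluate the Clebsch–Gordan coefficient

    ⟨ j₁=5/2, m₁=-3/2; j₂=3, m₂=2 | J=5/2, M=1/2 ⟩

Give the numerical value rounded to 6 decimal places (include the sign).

j₁+j₂−J=3  J+j₁−j₂=2  J−j₁+j₂=3  j₁+j₂+J+1=9
(j₁±m₁, j₂±m₂, J±M) = (1,4,5,1,3,2)
P² = 288/7
sum k=2..3:
  [2] +1/24 = 1/24
  [3] −1/12 = -1/12
S = -1/24
C² = P²·S² = 1/14 ; C = -0.267261

−√(1/14) ≈ -0.267261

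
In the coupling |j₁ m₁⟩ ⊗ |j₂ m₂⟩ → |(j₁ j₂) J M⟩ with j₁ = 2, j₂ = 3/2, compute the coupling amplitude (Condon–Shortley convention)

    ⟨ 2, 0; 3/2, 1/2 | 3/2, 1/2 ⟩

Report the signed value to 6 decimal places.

−√(1/5) ≈ -0.447214

√[4·2!2!1!/6! · 2!2!2!1!2!1!] = √(16/45)
  +(−1)^1/∏(1,1,1,1,1,0)! = -1  (running -1)
  +(−1)^2/∏(2,0,0,0,2,1)! = 1/4  (running -3/4)
⟨..|..⟩ = √(16/45)·(-3/4) = -0.447214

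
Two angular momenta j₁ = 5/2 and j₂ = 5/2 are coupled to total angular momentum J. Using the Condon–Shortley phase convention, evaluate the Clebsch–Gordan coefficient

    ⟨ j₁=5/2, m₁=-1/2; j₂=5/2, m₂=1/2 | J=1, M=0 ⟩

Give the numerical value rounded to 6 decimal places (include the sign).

j₁+j₂−J=4  J+j₁−j₂=1  J−j₁+j₂=1  j₁+j₂+J+1=7
(j₁±m₁, j₂±m₂, J±M) = (2,3,3,2,1,1)
P² = 72/35
sum k=2..3:
  [2] +1/4 = 1/4
  [3] −1/6 = -1/6
S = 1/12
C² = P²·S² = 1/70 ; C = +0.119523

+√(1/70) = +0.119523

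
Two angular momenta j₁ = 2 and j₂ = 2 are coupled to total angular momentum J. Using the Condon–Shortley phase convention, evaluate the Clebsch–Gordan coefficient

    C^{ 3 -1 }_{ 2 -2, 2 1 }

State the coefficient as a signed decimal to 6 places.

−√(3/10) = -0.547723

j₁+j₂−J=1  J+j₁−j₂=3  J−j₁+j₂=3  j₁+j₂+J+1=8
(j₁±m₁, j₂±m₂, J±M) = (0,4,3,1,2,4)
P² = 216/5
sum k=1..1:
  [1] −1/12 = -1/12
S = -1/12
C² = P²·S² = 3/10 ; C = -0.547723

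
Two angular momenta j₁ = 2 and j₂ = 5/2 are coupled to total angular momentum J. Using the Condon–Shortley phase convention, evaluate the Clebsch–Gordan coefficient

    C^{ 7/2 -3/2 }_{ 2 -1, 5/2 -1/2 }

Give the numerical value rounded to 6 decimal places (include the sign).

j₁+j₂−J=1  J+j₁−j₂=3  J−j₁+j₂=4  j₁+j₂+J+1=9
(j₁±m₁, j₂±m₂, J±M) = (1,3,2,3,2,5)
P² = 384/7
sum k=0..1:
  [0] +1/24 = 1/24
  [1] −1/12 = -1/12
S = -1/24
C² = P²·S² = 2/21 ; C = -0.308607

-0.308607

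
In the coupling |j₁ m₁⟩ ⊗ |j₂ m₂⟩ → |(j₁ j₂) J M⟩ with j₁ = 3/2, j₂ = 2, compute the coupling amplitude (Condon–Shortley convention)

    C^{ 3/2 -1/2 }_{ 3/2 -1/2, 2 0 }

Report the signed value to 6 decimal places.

-0.447214  (= −√(1/5))

√[4·2!1!2!/6! · 1!2!2!2!1!2!] = √(16/45)
  +(−1)^1/∏(1,1,1,1,0,1)! = -1  (running -1)
  +(−1)^2/∏(2,0,0,0,1,2)! = 1/4  (running -3/4)
⟨..|..⟩ = √(16/45)·(-3/4) = -0.447214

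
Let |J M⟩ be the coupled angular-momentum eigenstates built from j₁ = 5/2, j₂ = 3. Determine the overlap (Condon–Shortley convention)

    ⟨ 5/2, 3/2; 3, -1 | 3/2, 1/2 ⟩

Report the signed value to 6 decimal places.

√[4·4!1!2!/8! · 4!1!2!4!2!1!] = √(384/35)
  +(−1)^0/∏(0,4,1,2,0,0)! = 1/48  (running 1/48)
  +(−1)^1/∏(1,3,0,1,1,1)! = -1/6  (running -7/48)
⟨..|..⟩ = √(384/35)·(-7/48) = -0.483046

-0.483046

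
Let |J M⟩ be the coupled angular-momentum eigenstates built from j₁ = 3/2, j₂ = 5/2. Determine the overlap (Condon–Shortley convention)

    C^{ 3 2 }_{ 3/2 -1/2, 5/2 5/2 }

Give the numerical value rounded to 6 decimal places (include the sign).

j₁+j₂−J=1  J+j₁−j₂=2  J−j₁+j₂=4  j₁+j₂+J+1=8
(j₁±m₁, j₂±m₂, J±M) = (1,2,5,0,5,1)
P² = 240
sum k=1..1:
  [1] −1/24 = -1/24
S = -1/24
C² = P²·S² = 5/12 ; C = -0.645497

-0.645497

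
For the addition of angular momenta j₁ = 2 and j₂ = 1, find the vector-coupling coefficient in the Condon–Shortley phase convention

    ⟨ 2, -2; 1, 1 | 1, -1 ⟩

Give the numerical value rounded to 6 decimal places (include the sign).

j₁+j₂−J=2  J+j₁−j₂=2  J−j₁+j₂=0  j₁+j₂+J+1=5
(j₁±m₁, j₂±m₂, J±M) = (0,4,2,0,0,2)
P² = 48/5
sum k=2..2:
  [2] +1/4 = 1/4
S = 1/4
C² = P²·S² = 3/5 ; C = +0.774597

+√(3/5) ≈ +0.774597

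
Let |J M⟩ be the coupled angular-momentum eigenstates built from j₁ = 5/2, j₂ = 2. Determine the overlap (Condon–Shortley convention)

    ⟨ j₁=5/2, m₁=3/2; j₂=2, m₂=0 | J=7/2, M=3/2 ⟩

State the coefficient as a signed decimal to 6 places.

+0.534522

j₁+j₂−J=1  J+j₁−j₂=4  J−j₁+j₂=3  j₁+j₂+J+1=9
(j₁±m₁, j₂±m₂, J±M) = (4,1,2,2,5,2)
P² = 512/7
sum k=0..1:
  [0] +1/12 = 1/12
  [1] −1/48 = -1/48
S = 1/16
C² = P²·S² = 2/7 ; C = +0.534522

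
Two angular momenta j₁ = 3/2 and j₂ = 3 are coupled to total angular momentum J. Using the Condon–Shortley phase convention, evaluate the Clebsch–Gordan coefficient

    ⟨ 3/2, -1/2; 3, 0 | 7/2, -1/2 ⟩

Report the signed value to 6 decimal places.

j₁+j₂−J=1  J+j₁−j₂=2  J−j₁+j₂=5  j₁+j₂+J+1=9
(j₁±m₁, j₂±m₂, J±M) = (1,2,3,3,3,4)
P² = 384/7
sum k=0..1:
  [0] +1/24 = 1/24
  [1] −1/12 = -1/12
S = -1/24
C² = P²·S² = 2/21 ; C = -0.308607

-0.308607  (= −√(2/21))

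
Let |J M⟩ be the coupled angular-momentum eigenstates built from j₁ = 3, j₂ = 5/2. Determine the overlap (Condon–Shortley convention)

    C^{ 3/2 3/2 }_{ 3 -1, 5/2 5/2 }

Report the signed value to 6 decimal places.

√[4·4!2!1!/8! · 2!4!5!0!3!0!] = √(1152/7)
  +(−1)^4/∏(4,0,0,1,2,0)! = 1/48  (running 1/48)
⟨..|..⟩ = √(1152/7)·(1/48) = +0.267261

+√(1/14) ≈ +0.267261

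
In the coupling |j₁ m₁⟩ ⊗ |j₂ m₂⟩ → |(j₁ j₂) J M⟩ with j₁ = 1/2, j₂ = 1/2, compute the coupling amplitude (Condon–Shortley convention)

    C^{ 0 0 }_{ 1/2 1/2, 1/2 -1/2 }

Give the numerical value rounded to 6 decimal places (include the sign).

+0.707107

j₁+j₂−J=1  J+j₁−j₂=0  J−j₁+j₂=0  j₁+j₂+J+1=2
(j₁±m₁, j₂±m₂, J±M) = (1,0,0,1,0,0)
P² = 1/2
sum k=0..0:
  [0] +1/1 = 1
S = 1
C² = P²·S² = 1/2 ; C = +0.707107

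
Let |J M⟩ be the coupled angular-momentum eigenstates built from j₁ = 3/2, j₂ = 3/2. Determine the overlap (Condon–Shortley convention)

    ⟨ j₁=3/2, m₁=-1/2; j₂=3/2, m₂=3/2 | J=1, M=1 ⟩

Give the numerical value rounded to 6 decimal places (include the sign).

+0.547723

√[3·2!1!1!/5! · 1!2!3!0!2!0!] = √(6/5)
  +(−1)^2/∏(2,0,0,1,1,0)! = 1/2  (running 1/2)
⟨..|..⟩ = √(6/5)·(1/2) = +0.547723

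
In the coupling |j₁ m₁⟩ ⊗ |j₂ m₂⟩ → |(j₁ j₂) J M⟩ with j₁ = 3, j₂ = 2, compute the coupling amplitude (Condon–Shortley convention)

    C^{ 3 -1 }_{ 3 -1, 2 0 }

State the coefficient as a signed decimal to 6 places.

−√(3/20) ≈ -0.387298

triangle: 2!×4!×2!/9! = 96/362880
(j±m)!: 2!×4!×2!×2!×2!×4! = 9216
prefactor² = (2J+1)×Δ×N² = 256/15
  k=0: +1/(0!×2!×4!×2!×0!×0!) = 1/96
  k=1: −1/(1!×1!×3!×1!×1!×1!) = -1/6
  k=2: +1/(2!×0!×2!×0!×2!×2!) = 1/16
Σ = -3/32  ⇒  CG² = 256/15×(-3/32)² = 3/20
CG = −√(3/20) = -0.387298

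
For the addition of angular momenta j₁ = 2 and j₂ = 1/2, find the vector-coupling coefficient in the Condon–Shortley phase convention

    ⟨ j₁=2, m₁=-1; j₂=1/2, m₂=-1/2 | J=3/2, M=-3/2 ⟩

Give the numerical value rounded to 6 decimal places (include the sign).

√[4·1!3!0!/5! · 1!3!0!1!0!3!] = √(36/5)
  +(−1)^0/∏(0,1,3,0,0,0)! = 1/6  (running 1/6)
⟨..|..⟩ = √(36/5)·(1/6) = +0.447214

+0.447214  (= +√(1/5))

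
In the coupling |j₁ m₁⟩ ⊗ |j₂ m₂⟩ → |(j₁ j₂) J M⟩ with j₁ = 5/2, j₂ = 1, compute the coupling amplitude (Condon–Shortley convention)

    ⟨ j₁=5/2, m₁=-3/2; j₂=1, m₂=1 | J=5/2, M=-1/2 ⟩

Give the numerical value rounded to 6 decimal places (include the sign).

triangle: 1!·4!·1!/7! = 24/5040
(j±m)!: 1!·4!·2!·0!·2!·3! = 576
prefactor² = (2J+1)·Δ·N² = 576/35
  k=1: −1/(1!·0!·3!·1!·1!·0!) = -1/6
Σ = -1/6  ⇒  CG² = 576/35·(-1/6)² = 16/35
CG = −√(16/35) = -0.676123

-0.676123  (= −√(16/35))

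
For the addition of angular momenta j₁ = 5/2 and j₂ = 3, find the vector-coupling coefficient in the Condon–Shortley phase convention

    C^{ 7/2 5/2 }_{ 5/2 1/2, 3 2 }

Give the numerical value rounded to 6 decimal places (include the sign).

j₁+j₂−J=2  J+j₁−j₂=3  J−j₁+j₂=4  j₁+j₂+J+1=10
(j₁±m₁, j₂±m₂, J±M) = (3,2,5,1,6,1)
P² = 4608/7
sum k=1..2:
  [1] −1/48 = -1/48
  [2] +1/72 = 1/72
S = -1/144
C² = P²·S² = 2/63 ; C = -0.178174

-0.178174  (= −√(2/63))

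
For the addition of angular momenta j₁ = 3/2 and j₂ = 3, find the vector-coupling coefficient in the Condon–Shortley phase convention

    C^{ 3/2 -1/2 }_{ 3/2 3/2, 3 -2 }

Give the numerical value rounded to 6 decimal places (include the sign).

√[4·3!0!3!/7! · 3!0!1!5!1!2!] = √(288/7)
  +(−1)^0/∏(0,3,0,1,0,2)! = 1/12  (running 1/12)
⟨..|..⟩ = √(288/7)·(1/12) = +0.534522

+0.534522  (= +√(2/7))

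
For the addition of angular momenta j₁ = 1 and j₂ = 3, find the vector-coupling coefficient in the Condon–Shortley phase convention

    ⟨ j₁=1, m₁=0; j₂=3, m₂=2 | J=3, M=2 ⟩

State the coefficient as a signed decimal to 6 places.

−√(1/3) = -0.577350

√[7·1!1!5!/8! · 1!1!5!1!5!1!] = √(300)
  +(−1)^0/∏(0,1,1,5,0,0)! = 1/120  (running 1/120)
  +(−1)^1/∏(1,0,0,4,1,1)! = -1/24  (running -1/30)
⟨..|..⟩ = √(300)·(-1/30) = -0.577350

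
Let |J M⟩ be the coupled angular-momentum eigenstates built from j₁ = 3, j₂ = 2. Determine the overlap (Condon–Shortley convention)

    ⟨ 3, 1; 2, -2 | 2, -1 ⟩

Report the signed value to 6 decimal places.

triangle: 3!·3!·1!/8! = 36/40320
(j±m)!: 4!·2!·0!·4!·1!·3! = 6912
prefactor² = (2J+1)·Δ·N² = 216/7
  k=0: +1/(0!·3!·2!·0!·1!·1!) = 1/12
Σ = 1/12  ⇒  CG² = 216/7·1/12² = 3/14
CG = +√(3/14) = +0.462910

+√(3/14) ≈ +0.462910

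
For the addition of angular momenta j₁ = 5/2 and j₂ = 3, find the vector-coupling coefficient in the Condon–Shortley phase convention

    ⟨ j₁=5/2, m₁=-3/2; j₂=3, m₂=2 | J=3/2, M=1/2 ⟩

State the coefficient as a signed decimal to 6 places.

−√(1/21) ≈ -0.218218

j₁+j₂−J=4  J+j₁−j₂=1  J−j₁+j₂=2  j₁+j₂+J+1=8
(j₁±m₁, j₂±m₂, J±M) = (1,4,5,1,2,1)
P² = 192/7
sum k=3..4:
  [3] −1/12 = -1/12
  [4] +1/24 = 1/24
S = -1/24
C² = P²·S² = 1/21 ; C = -0.218218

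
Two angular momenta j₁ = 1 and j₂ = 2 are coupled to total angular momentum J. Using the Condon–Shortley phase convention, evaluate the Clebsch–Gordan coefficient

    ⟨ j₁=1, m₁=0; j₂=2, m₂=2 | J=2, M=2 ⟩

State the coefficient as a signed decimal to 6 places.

−√(2/3) = -0.816497

√[5·1!1!3!/6! · 1!1!4!0!4!0!] = √(24)
  +(−1)^1/∏(1,0,0,3,1,0)! = -1/6  (running -1/6)
⟨..|..⟩ = √(24)·(-1/6) = -0.816497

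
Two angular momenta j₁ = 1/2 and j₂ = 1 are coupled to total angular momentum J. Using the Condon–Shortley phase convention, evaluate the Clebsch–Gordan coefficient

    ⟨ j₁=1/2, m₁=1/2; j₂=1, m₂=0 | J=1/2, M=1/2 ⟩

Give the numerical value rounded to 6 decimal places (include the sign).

+√(1/3) = +0.577350

triangle: 1!×0!×1!/3! = 1/6
(j±m)!: 1!×0!×1!×1!×1!×0! = 1
prefactor² = (2J+1)×Δ×N² = 1/3
  k=0: +1/(0!×1!×0!×1!×0!×0!) = 1
Σ = 1  ⇒  CG² = 1/3×1² = 1/3
CG = +√(1/3) = +0.577350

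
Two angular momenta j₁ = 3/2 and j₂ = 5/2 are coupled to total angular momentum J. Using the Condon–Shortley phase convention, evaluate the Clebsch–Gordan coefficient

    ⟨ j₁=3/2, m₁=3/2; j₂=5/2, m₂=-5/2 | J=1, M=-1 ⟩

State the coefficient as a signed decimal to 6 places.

√[3·3!0!2!/6! · 3!0!0!5!0!2!] = √(72)
  +(−1)^0/∏(0,3,0,0,0,2)! = 1/12  (running 1/12)
⟨..|..⟩ = √(72)·(1/12) = +0.707107

+0.707107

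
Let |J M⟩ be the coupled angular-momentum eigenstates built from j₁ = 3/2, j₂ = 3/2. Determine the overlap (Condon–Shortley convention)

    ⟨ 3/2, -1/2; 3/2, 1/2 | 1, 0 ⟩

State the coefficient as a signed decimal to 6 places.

-0.223607  (= −√(1/20))

j₁+j₂−J=2  J+j₁−j₂=1  J−j₁+j₂=1  j₁+j₂+J+1=5
(j₁±m₁, j₂±m₂, J±M) = (1,2,2,1,1,1)
P² = 1/5
sum k=1..2:
  [1] −1/1 = -1
  [2] +1/2 = 1/2
S = -1/2
C² = P²·S² = 1/20 ; C = -0.223607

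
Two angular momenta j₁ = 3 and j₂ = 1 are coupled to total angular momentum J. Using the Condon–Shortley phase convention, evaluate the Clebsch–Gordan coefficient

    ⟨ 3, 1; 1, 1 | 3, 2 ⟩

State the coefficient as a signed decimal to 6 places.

−√(5/12) ≈ -0.645497

triangle: 1!·5!·1!/8! = 120/40320
(j±m)!: 4!·2!·2!·0!·5!·1! = 11520
prefactor² = (2J+1)·Δ·N² = 240
  k=1: −1/(1!·0!·1!·1!·4!·0!) = -1/24
Σ = -1/24  ⇒  CG² = 240·(-1/24)² = 5/12
CG = −√(5/12) = -0.645497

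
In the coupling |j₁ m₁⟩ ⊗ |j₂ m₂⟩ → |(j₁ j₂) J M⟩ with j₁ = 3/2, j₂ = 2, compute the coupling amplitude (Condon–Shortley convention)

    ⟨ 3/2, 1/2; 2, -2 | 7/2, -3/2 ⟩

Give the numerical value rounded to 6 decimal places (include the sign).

j₁+j₂−J=0  J+j₁−j₂=3  J−j₁+j₂=4  j₁+j₂+J+1=8
(j₁±m₁, j₂±m₂, J±M) = (2,1,0,4,2,5)
P² = 2304/7
sum k=0..0:
  [0] +1/48 = 1/48
S = 1/48
C² = P²·S² = 1/7 ; C = +0.377964

+√(1/7) ≈ +0.377964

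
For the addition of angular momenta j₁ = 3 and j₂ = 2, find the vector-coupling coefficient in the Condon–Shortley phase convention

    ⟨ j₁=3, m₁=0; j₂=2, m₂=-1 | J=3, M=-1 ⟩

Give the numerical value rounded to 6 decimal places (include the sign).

−√(1/30) = -0.182574

triangle: 2!*4!*2!/9! = 96/362880
(j±m)!: 3!*3!*1!*3!*2!*4! = 10368
prefactor² = (2J+1)*Δ*N² = 96/5
  k=0: +1/(0!*2!*3!*1!*1!*1!) = 1/12
  k=1: −1/(1!*1!*2!*0!*2!*2!) = -1/8
Σ = -1/24  ⇒  CG² = 96/5*(-1/24)² = 1/30
CG = −√(1/30) = -0.182574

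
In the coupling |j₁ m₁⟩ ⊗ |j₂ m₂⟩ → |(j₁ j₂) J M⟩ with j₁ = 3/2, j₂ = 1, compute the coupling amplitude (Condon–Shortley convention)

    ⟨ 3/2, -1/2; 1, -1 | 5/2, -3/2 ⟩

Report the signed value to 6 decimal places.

j₁+j₂−J=0  J+j₁−j₂=3  J−j₁+j₂=2  j₁+j₂+J+1=6
(j₁±m₁, j₂±m₂, J±M) = (1,2,0,2,1,4)
P² = 48/5
sum k=0..0:
  [0] +1/4 = 1/4
S = 1/4
C² = P²·S² = 3/5 ; C = +0.774597

+0.774597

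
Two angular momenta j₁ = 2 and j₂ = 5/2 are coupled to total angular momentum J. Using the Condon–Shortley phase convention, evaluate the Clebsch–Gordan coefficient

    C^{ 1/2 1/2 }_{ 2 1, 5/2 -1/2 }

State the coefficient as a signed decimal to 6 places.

−√(2/15) = -0.365148

triangle: 4!×0!×1!/6! = 24/720
(j±m)!: 3!×1!×2!×3!×1!×0! = 72
prefactor² = (2J+1)×Δ×N² = 24/5
  k=1: −1/(1!×3!×0!×1!×0!×0!) = -1/6
Σ = -1/6  ⇒  CG² = 24/5×(-1/6)² = 2/15
CG = −√(2/15) = -0.365148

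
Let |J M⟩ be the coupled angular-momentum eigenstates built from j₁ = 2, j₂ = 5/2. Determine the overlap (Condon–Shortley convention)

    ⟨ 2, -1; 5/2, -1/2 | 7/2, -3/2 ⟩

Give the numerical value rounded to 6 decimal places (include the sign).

−√(2/21) ≈ -0.308607

j₁+j₂−J=1  J+j₁−j₂=3  J−j₁+j₂=4  j₁+j₂+J+1=9
(j₁±m₁, j₂±m₂, J±M) = (1,3,2,3,2,5)
P² = 384/7
sum k=0..1:
  [0] +1/24 = 1/24
  [1] −1/12 = -1/12
S = -1/24
C² = P²·S² = 2/21 ; C = -0.308607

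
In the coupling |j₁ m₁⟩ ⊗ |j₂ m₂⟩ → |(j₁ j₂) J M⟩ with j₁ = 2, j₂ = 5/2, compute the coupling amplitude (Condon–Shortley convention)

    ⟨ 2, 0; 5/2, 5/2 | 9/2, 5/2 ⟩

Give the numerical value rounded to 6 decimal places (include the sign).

+√(1/6) ≈ +0.408248

j₁+j₂−J=0  J+j₁−j₂=4  J−j₁+j₂=5  j₁+j₂+J+1=10
(j₁±m₁, j₂±m₂, J±M) = (2,2,5,0,7,2)
P² = 38400
sum k=0..0:
  [0] +1/480 = 1/480
S = 1/480
C² = P²·S² = 1/6 ; C = +0.408248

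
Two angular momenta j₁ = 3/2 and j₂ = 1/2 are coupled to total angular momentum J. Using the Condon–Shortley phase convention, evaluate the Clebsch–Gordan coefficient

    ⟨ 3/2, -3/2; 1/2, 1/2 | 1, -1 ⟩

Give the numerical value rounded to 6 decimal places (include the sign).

j₁+j₂−J=1  J+j₁−j₂=2  J−j₁+j₂=0  j₁+j₂+J+1=4
(j₁±m₁, j₂±m₂, J±M) = (0,3,1,0,0,2)
P² = 3
sum k=1..1:
  [1] −1/2 = -1/2
S = -1/2
C² = P²·S² = 3/4 ; C = -0.866025

-0.866025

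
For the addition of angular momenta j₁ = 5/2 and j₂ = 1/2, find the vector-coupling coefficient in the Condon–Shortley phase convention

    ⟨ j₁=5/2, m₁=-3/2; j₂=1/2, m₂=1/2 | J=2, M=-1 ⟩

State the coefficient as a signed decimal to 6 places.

triangle: 1!·4!·0!/6! = 24/720
(j±m)!: 1!·4!·1!·0!·1!·3! = 144
prefactor² = (2J+1)·Δ·N² = 24
  k=1: −1/(1!·0!·3!·0!·1!·0!) = -1/6
Σ = -1/6  ⇒  CG² = 24·(-1/6)² = 2/3
CG = −√(2/3) = -0.816497

−√(2/3) ≈ -0.816497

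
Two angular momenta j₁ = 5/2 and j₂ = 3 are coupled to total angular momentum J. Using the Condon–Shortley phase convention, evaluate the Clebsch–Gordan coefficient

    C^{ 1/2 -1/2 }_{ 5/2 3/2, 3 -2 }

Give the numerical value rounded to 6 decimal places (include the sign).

√[2·5!0!1!/7! · 4!1!1!5!0!1!] = √(960/7)
  +(−1)^1/∏(1,4,0,0,0,1)! = -1/24  (running -1/24)
⟨..|..⟩ = √(960/7)·(-1/24) = -0.487950

−√(5/21) = -0.487950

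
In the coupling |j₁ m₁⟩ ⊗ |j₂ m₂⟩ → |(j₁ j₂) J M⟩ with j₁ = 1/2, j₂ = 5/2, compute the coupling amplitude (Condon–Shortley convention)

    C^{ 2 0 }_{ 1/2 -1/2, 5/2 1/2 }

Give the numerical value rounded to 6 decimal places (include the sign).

-0.707107

triangle: 1!*0!*4!/6! = 24/720
(j±m)!: 0!*1!*3!*2!*2!*2! = 48
prefactor² = (2J+1)*Δ*N² = 8
  k=1: −1/(1!*0!*0!*2!*0!*2!) = -1/4
Σ = -1/4  ⇒  CG² = 8*(-1/4)² = 1/2
CG = −√(1/2) = -0.707107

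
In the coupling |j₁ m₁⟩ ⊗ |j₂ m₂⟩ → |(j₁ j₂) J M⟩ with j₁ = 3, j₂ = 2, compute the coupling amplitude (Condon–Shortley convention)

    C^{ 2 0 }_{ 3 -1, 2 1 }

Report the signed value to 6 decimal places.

triangle: 3!*3!*1!/8! = 36/40320
(j±m)!: 2!*4!*3!*1!*2!*2! = 1152
prefactor² = (2J+1)*Δ*N² = 36/7
  k=2: +1/(2!*1!*2!*1!*1!*0!) = 1/4
  k=3: −1/(3!*0!*1!*0!*2!*1!) = -1/12
Σ = 1/6  ⇒  CG² = 36/7*1/6² = 1/7
CG = +√(1/7) = +0.377964

+√(1/7) = +0.377964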